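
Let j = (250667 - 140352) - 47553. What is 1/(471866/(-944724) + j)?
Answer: 472362/29646147911 ≈ 1.5933e-5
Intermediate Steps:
j = 62762 (j = 110315 - 47553 = 62762)
1/(471866/(-944724) + j) = 1/(471866/(-944724) + 62762) = 1/(471866*(-1/944724) + 62762) = 1/(-235933/472362 + 62762) = 1/(29646147911/472362) = 472362/29646147911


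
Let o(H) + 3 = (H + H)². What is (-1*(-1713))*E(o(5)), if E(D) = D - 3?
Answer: 161022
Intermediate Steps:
o(H) = -3 + 4*H² (o(H) = -3 + (H + H)² = -3 + (2*H)² = -3 + 4*H²)
E(D) = -3 + D
(-1*(-1713))*E(o(5)) = (-1*(-1713))*(-3 + (-3 + 4*5²)) = 1713*(-3 + (-3 + 4*25)) = 1713*(-3 + (-3 + 100)) = 1713*(-3 + 97) = 1713*94 = 161022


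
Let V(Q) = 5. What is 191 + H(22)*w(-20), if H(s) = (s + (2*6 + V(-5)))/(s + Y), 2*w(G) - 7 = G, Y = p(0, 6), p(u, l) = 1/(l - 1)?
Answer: 13289/74 ≈ 179.58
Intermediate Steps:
p(u, l) = 1/(-1 + l)
Y = ⅕ (Y = 1/(-1 + 6) = 1/5 = ⅕ ≈ 0.20000)
w(G) = 7/2 + G/2
H(s) = (17 + s)/(⅕ + s) (H(s) = (s + (2*6 + 5))/(s + ⅕) = (s + (12 + 5))/(⅕ + s) = (s + 17)/(⅕ + s) = (17 + s)/(⅕ + s))
191 + H(22)*w(-20) = 191 + (5*(17 + 22)/(1 + 5*22))*(7/2 + (½)*(-20)) = 191 + (5*39/(1 + 110))*(7/2 - 10) = 191 + (5*39/111)*(-13/2) = 191 + (5*(1/111)*39)*(-13/2) = 191 + (65/37)*(-13/2) = 191 - 845/74 = 13289/74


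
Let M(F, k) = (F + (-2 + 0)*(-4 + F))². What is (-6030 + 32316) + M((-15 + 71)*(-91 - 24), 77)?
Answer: 41602990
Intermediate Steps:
M(F, k) = (8 - F)² (M(F, k) = (F - 2*(-4 + F))² = (F + (8 - 2*F))² = (8 - F)²)
(-6030 + 32316) + M((-15 + 71)*(-91 - 24), 77) = (-6030 + 32316) + (-8 + (-15 + 71)*(-91 - 24))² = 26286 + (-8 + 56*(-115))² = 26286 + (-8 - 6440)² = 26286 + (-6448)² = 26286 + 41576704 = 41602990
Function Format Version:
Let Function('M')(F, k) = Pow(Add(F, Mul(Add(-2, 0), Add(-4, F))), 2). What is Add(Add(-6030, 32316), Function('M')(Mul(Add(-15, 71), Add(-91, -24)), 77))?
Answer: 41602990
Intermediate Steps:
Function('M')(F, k) = Pow(Add(8, Mul(-1, F)), 2) (Function('M')(F, k) = Pow(Add(F, Mul(-2, Add(-4, F))), 2) = Pow(Add(F, Add(8, Mul(-2, F))), 2) = Pow(Add(8, Mul(-1, F)), 2))
Add(Add(-6030, 32316), Function('M')(Mul(Add(-15, 71), Add(-91, -24)), 77)) = Add(Add(-6030, 32316), Pow(Add(-8, Mul(Add(-15, 71), Add(-91, -24))), 2)) = Add(26286, Pow(Add(-8, Mul(56, -115)), 2)) = Add(26286, Pow(Add(-8, -6440), 2)) = Add(26286, Pow(-6448, 2)) = Add(26286, 41576704) = 41602990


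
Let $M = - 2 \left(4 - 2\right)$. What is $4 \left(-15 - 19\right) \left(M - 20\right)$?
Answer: $3264$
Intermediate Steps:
$M = -4$ ($M = - 2 \left(4 - 2\right) = \left(-2\right) 2 = -4$)
$4 \left(-15 - 19\right) \left(M - 20\right) = 4 \left(-15 - 19\right) \left(-4 - 20\right) = 4 \left(\left(-34\right) \left(-24\right)\right) = 4 \cdot 816 = 3264$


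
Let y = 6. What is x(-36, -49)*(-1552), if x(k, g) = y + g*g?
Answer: -3735664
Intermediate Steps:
x(k, g) = 6 + g² (x(k, g) = 6 + g*g = 6 + g²)
x(-36, -49)*(-1552) = (6 + (-49)²)*(-1552) = (6 + 2401)*(-1552) = 2407*(-1552) = -3735664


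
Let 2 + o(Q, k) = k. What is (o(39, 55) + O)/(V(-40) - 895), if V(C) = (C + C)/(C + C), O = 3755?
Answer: -1904/447 ≈ -4.2595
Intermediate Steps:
o(Q, k) = -2 + k
V(C) = 1 (V(C) = (2*C)/((2*C)) = (2*C)*(1/(2*C)) = 1)
(o(39, 55) + O)/(V(-40) - 895) = ((-2 + 55) + 3755)/(1 - 895) = (53 + 3755)/(-894) = 3808*(-1/894) = -1904/447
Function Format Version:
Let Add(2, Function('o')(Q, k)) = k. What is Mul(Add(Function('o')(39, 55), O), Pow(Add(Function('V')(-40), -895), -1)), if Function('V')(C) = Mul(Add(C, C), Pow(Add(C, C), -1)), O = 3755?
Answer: Rational(-1904, 447) ≈ -4.2595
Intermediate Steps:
Function('o')(Q, k) = Add(-2, k)
Function('V')(C) = 1 (Function('V')(C) = Mul(Mul(2, C), Pow(Mul(2, C), -1)) = Mul(Mul(2, C), Mul(Rational(1, 2), Pow(C, -1))) = 1)
Mul(Add(Function('o')(39, 55), O), Pow(Add(Function('V')(-40), -895), -1)) = Mul(Add(Add(-2, 55), 3755), Pow(Add(1, -895), -1)) = Mul(Add(53, 3755), Pow(-894, -1)) = Mul(3808, Rational(-1, 894)) = Rational(-1904, 447)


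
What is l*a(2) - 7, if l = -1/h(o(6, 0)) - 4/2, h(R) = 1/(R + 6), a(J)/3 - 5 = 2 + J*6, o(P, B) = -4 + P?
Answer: -577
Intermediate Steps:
a(J) = 21 + 18*J (a(J) = 15 + 3*(2 + J*6) = 15 + 3*(2 + 6*J) = 15 + (6 + 18*J) = 21 + 18*J)
h(R) = 1/(6 + R)
l = -10 (l = -1/(1/(6 + (-4 + 6))) - 4/2 = -1/(1/(6 + 2)) - 4*1/2 = -1/(1/8) - 2 = -1/1/8 - 2 = -1*8 - 2 = -8 - 2 = -10)
l*a(2) - 7 = -10*(21 + 18*2) - 7 = -10*(21 + 36) - 7 = -10*57 - 7 = -570 - 7 = -577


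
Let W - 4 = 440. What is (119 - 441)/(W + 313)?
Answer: -322/757 ≈ -0.42536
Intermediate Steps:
W = 444 (W = 4 + 440 = 444)
(119 - 441)/(W + 313) = (119 - 441)/(444 + 313) = -322/757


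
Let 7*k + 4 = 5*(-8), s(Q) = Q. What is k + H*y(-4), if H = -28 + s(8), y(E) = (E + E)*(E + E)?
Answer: -9004/7 ≈ -1286.3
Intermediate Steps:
y(E) = 4*E² (y(E) = (2*E)*(2*E) = 4*E²)
H = -20 (H = -28 + 8 = -20)
k = -44/7 (k = -4/7 + (5*(-8))/7 = -4/7 + (⅐)*(-40) = -4/7 - 40/7 = -44/7 ≈ -6.2857)
k + H*y(-4) = -44/7 - 80*(-4)² = -44/7 - 80*16 = -44/7 - 20*64 = -44/7 - 1280 = -9004/7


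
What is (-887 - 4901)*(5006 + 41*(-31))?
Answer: -21618180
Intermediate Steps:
(-887 - 4901)*(5006 + 41*(-31)) = -5788*(5006 - 1271) = -5788*3735 = -21618180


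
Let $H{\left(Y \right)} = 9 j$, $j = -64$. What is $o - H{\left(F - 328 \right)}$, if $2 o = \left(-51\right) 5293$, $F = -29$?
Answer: $- \frac{268791}{2} \approx -1.344 \cdot 10^{5}$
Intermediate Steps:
$H{\left(Y \right)} = -576$ ($H{\left(Y \right)} = 9 \left(-64\right) = -576$)
$o = - \frac{269943}{2}$ ($o = \frac{\left(-51\right) 5293}{2} = \frac{1}{2} \left(-269943\right) = - \frac{269943}{2} \approx -1.3497 \cdot 10^{5}$)
$o - H{\left(F - 328 \right)} = - \frac{269943}{2} - -576 = - \frac{269943}{2} + 576 = - \frac{268791}{2}$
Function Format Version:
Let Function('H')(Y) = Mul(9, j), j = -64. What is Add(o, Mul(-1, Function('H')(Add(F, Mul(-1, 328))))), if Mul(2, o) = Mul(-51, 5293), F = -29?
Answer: Rational(-268791, 2) ≈ -1.3440e+5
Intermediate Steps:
Function('H')(Y) = -576 (Function('H')(Y) = Mul(9, -64) = -576)
o = Rational(-269943, 2) (o = Mul(Rational(1, 2), Mul(-51, 5293)) = Mul(Rational(1, 2), -269943) = Rational(-269943, 2) ≈ -1.3497e+5)
Add(o, Mul(-1, Function('H')(Add(F, Mul(-1, 328))))) = Add(Rational(-269943, 2), Mul(-1, -576)) = Add(Rational(-269943, 2), 576) = Rational(-268791, 2)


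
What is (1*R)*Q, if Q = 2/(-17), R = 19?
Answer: -38/17 ≈ -2.2353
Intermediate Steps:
Q = -2/17 (Q = 2*(-1/17) = -2/17 ≈ -0.11765)
(1*R)*Q = (1*19)*(-2/17) = 19*(-2/17) = -38/17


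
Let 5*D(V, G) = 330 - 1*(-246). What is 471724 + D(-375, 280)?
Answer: 2359196/5 ≈ 4.7184e+5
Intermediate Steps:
D(V, G) = 576/5 (D(V, G) = (330 - 1*(-246))/5 = (330 + 246)/5 = (⅕)*576 = 576/5)
471724 + D(-375, 280) = 471724 + 576/5 = 2359196/5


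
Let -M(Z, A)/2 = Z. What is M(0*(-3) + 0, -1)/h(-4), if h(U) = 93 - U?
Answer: 0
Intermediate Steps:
M(Z, A) = -2*Z
M(0*(-3) + 0, -1)/h(-4) = (-2*(0*(-3) + 0))/(93 - 1*(-4)) = (-2*(0 + 0))/(93 + 4) = -2*0/97 = 0*(1/97) = 0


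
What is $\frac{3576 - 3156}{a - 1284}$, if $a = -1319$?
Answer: $- \frac{420}{2603} \approx -0.16135$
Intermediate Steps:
$\frac{3576 - 3156}{a - 1284} = \frac{3576 - 3156}{-1319 - 1284} = \frac{420}{-2603} = 420 \left(- \frac{1}{2603}\right) = - \frac{420}{2603}$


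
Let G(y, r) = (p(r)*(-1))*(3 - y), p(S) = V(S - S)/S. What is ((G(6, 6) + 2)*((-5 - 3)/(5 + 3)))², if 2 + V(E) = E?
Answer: 1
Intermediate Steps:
V(E) = -2 + E
p(S) = -2/S (p(S) = (-2 + (S - S))/S = (-2 + 0)/S = -2/S)
G(y, r) = 2*(3 - y)/r (G(y, r) = (-2/r*(-1))*(3 - y) = (2/r)*(3 - y) = 2*(3 - y)/r)
((G(6, 6) + 2)*((-5 - 3)/(5 + 3)))² = ((2*(3 - 1*6)/6 + 2)*((-5 - 3)/(5 + 3)))² = ((2*(⅙)*(3 - 6) + 2)*(-8/8))² = ((2*(⅙)*(-3) + 2)*(-8*⅛))² = ((-1 + 2)*(-1))² = (1*(-1))² = (-1)² = 1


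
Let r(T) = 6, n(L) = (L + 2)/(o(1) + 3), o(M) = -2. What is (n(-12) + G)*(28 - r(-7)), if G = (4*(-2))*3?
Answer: -748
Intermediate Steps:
n(L) = 2 + L (n(L) = (L + 2)/(-2 + 3) = (2 + L)/1 = (2 + L)*1 = 2 + L)
G = -24 (G = -8*3 = -24)
(n(-12) + G)*(28 - r(-7)) = ((2 - 12) - 24)*(28 - 1*6) = (-10 - 24)*(28 - 6) = -34*22 = -748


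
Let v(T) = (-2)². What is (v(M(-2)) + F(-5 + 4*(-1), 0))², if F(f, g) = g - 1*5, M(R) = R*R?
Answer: 1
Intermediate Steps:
M(R) = R²
v(T) = 4
F(f, g) = -5 + g (F(f, g) = g - 5 = -5 + g)
(v(M(-2)) + F(-5 + 4*(-1), 0))² = (4 + (-5 + 0))² = (4 - 5)² = (-1)² = 1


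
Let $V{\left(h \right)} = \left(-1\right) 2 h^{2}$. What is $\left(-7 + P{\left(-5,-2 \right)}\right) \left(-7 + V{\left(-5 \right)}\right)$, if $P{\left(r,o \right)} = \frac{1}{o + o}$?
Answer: $\frac{1653}{4} \approx 413.25$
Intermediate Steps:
$P{\left(r,o \right)} = \frac{1}{2 o}$
$V{\left(h \right)} = - 2 h^{2}$
$\left(-7 + P{\left(-5,-2 \right)}\right) \left(-7 + V{\left(-5 \right)}\right) = \left(-7 + \frac{1}{2 \left(-2\right)}\right) \left(-7 - 2 \left(-5\right)^{2}\right) = \left(-7 + \frac{1}{2} \left(- \frac{1}{2}\right)\right) \left(-7 - 50\right) = \left(-7 - \frac{1}{4}\right) \left(-7 - 50\right) = \left(- \frac{29}{4}\right) \left(-57\right) = \frac{1653}{4}$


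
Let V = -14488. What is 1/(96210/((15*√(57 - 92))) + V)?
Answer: -126770/1846928609 + 3207*I*√35/3693857218 ≈ -6.8638e-5 + 5.1363e-6*I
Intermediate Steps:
1/(96210/((15*√(57 - 92))) + V) = 1/(96210/((15*√(57 - 92))) - 14488) = 1/(96210/((15*√(-35))) - 14488) = 1/(96210/((15*(I*√35))) - 14488) = 1/(96210/((15*I*√35)) - 14488) = 1/(96210*(-I*√35/525) - 14488) = 1/(-6414*I*√35/35 - 14488) = 1/(-14488 - 6414*I*√35/35)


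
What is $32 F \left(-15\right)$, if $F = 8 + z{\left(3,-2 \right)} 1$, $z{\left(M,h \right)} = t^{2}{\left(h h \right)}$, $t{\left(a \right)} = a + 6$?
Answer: $-51840$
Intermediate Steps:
$t{\left(a \right)} = 6 + a$
$z{\left(M,h \right)} = \left(6 + h^{2}\right)^{2}$ ($z{\left(M,h \right)} = \left(6 + h h\right)^{2} = \left(6 + h^{2}\right)^{2}$)
$F = 108$ ($F = 8 + \left(6 + \left(-2\right)^{2}\right)^{2} \cdot 1 = 8 + \left(6 + 4\right)^{2} \cdot 1 = 8 + 10^{2} \cdot 1 = 8 + 100 \cdot 1 = 8 + 100 = 108$)
$32 F \left(-15\right) = 32 \cdot 108 \left(-15\right) = 3456 \left(-15\right) = -51840$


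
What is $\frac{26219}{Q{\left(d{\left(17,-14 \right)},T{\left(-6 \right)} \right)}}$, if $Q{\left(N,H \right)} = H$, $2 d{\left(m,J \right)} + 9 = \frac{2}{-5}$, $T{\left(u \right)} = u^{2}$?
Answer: $\frac{26219}{36} \approx 728.31$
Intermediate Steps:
$d{\left(m,J \right)} = - \frac{47}{10}$ ($d{\left(m,J \right)} = - \frac{9}{2} + \frac{2 \frac{1}{-5}}{2} = - \frac{9}{2} + \frac{2 \left(- \frac{1}{5}\right)}{2} = - \frac{9}{2} + \frac{1}{2} \left(- \frac{2}{5}\right) = - \frac{9}{2} - \frac{1}{5} = - \frac{47}{10}$)
$\frac{26219}{Q{\left(d{\left(17,-14 \right)},T{\left(-6 \right)} \right)}} = \frac{26219}{\left(-6\right)^{2}} = \frac{26219}{36}$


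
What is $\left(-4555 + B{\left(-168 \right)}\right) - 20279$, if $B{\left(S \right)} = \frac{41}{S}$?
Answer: $- \frac{4172153}{168} \approx -24834.0$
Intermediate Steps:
$\left(-4555 + B{\left(-168 \right)}\right) - 20279 = \left(-4555 + \frac{41}{-168}\right) - 20279 = \left(-4555 + 41 \left(- \frac{1}{168}\right)\right) - 20279 = \left(-4555 - \frac{41}{168}\right) - 20279 = - \frac{765281}{168} - 20279 = - \frac{4172153}{168}$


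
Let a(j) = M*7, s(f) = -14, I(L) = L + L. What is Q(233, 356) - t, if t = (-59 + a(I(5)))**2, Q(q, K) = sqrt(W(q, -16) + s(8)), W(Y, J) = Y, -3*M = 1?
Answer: -33856/9 + sqrt(219) ≈ -3747.0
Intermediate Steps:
M = -1/3 (M = -1/3*1 = -1/3 ≈ -0.33333)
I(L) = 2*L
a(j) = -7/3 (a(j) = -1/3*7 = -7/3)
Q(q, K) = sqrt(-14 + q) (Q(q, K) = sqrt(q - 14) = sqrt(-14 + q))
t = 33856/9 (t = (-59 - 7/3)**2 = (-184/3)**2 = 33856/9 ≈ 3761.8)
Q(233, 356) - t = sqrt(-14 + 233) - 1*33856/9 = sqrt(219) - 33856/9 = -33856/9 + sqrt(219)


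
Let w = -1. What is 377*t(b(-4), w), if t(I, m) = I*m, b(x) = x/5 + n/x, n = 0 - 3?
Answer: 377/20 ≈ 18.850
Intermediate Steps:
n = -3
b(x) = -3/x + x/5 (b(x) = x/5 - 3/x = -3/x + x/5)
377*t(b(-4), w) = 377*((-3/(-4) + (⅕)*(-4))*(-1)) = 377*((-3*(-¼) - ⅘)*(-1)) = 377*((¾ - ⅘)*(-1)) = 377*(-1/20*(-1)) = 377*(1/20) = 377/20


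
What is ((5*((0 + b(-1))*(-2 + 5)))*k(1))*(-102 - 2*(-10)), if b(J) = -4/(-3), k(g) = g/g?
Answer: -1640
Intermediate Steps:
k(g) = 1
b(J) = 4/3 (b(J) = -4*(-⅓) = 4/3)
((5*((0 + b(-1))*(-2 + 5)))*k(1))*(-102 - 2*(-10)) = ((5*((0 + 4/3)*(-2 + 5)))*1)*(-102 - 2*(-10)) = ((5*((4/3)*3))*1)*(-102 + 20) = ((5*4)*1)*(-82) = (20*1)*(-82) = 20*(-82) = -1640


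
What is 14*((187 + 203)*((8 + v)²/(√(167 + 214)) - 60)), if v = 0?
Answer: -327600 + 116480*√381/127 ≈ -3.0970e+5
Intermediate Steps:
14*((187 + 203)*((8 + v)²/(√(167 + 214)) - 60)) = 14*((187 + 203)*((8 + 0)²/(√(167 + 214)) - 60)) = 14*(390*(8²/(√381) - 60)) = 14*(390*(64*(√381/381) - 60)) = 14*(390*(64*√381/381 - 60)) = 14*(390*(-60 + 64*√381/381)) = 14*(-23400 + 8320*√381/127) = -327600 + 116480*√381/127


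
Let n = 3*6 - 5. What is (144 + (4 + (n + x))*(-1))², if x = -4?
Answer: 17161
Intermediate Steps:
n = 13 (n = 18 - 5 = 13)
(144 + (4 + (n + x))*(-1))² = (144 + (4 + (13 - 4))*(-1))² = (144 + (4 + 9)*(-1))² = (144 + 13*(-1))² = (144 - 13)² = 131² = 17161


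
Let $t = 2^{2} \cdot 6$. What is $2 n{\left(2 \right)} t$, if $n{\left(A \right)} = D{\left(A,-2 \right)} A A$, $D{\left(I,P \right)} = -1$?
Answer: $-192$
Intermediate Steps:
$t = 24$ ($t = 4 \cdot 6 = 24$)
$n{\left(A \right)} = - A^{2}$ ($n{\left(A \right)} = - A A = - A^{2}$)
$2 n{\left(2 \right)} t = 2 \left(- 2^{2}\right) 24 = 2 \left(\left(-1\right) 4\right) 24 = 2 \left(-4\right) 24 = \left(-8\right) 24 = -192$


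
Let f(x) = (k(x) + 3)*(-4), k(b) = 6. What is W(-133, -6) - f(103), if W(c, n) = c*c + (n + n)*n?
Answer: 17797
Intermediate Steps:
f(x) = -36 (f(x) = (6 + 3)*(-4) = 9*(-4) = -36)
W(c, n) = c² + 2*n² (W(c, n) = c² + (2*n)*n = c² + 2*n²)
W(-133, -6) - f(103) = ((-133)² + 2*(-6)²) - 1*(-36) = (17689 + 2*36) + 36 = (17689 + 72) + 36 = 17761 + 36 = 17797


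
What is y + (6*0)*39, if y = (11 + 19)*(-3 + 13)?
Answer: 300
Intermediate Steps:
y = 300 (y = 30*10 = 300)
y + (6*0)*39 = 300 + (6*0)*39 = 300 + 0*39 = 300 + 0 = 300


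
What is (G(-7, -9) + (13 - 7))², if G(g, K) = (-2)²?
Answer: 100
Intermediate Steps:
G(g, K) = 4
(G(-7, -9) + (13 - 7))² = (4 + (13 - 7))² = (4 + 6)² = 10² = 100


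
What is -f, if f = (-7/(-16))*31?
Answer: -217/16 ≈ -13.563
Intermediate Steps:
f = 217/16 (f = -1/16*(-7)*31 = (7/16)*31 = 217/16 ≈ 13.563)
-f = -1*217/16 = -217/16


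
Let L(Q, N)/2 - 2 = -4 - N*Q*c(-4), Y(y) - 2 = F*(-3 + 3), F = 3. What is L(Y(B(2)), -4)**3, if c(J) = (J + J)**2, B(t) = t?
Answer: 1061208000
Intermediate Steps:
Y(y) = 2 (Y(y) = 2 + 3*(-3 + 3) = 2 + 3*0 = 2 + 0 = 2)
c(J) = 4*J**2 (c(J) = (2*J)**2 = 4*J**2)
L(Q, N) = -4 - 128*N*Q (L(Q, N) = 4 + 2*(-4 - N*Q*4*(-4)**2) = 4 + 2*(-4 - N*Q*4*16) = 4 + 2*(-4 - N*Q*64) = 4 + 2*(-4 - 64*N*Q) = 4 + (-8 - 128*N*Q) = -4 - 128*N*Q)
L(Y(B(2)), -4)**3 = (-4 - 128*(-4)*2)**3 = (-4 + 1024)**3 = 1020**3 = 1061208000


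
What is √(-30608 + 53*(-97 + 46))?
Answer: I*√33311 ≈ 182.51*I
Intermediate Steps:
√(-30608 + 53*(-97 + 46)) = √(-30608 + 53*(-51)) = √(-30608 - 2703) = √(-33311) = I*√33311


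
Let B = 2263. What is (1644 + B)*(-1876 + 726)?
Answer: -4493050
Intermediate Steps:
(1644 + B)*(-1876 + 726) = (1644 + 2263)*(-1876 + 726) = 3907*(-1150) = -4493050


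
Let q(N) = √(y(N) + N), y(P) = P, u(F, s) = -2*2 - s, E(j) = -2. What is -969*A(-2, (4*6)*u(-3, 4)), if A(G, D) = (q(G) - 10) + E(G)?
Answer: 11628 - 1938*I ≈ 11628.0 - 1938.0*I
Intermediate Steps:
u(F, s) = -4 - s
q(N) = √2*√N (q(N) = √(N + N) = √(2*N) = √2*√N)
A(G, D) = -12 + √2*√G (A(G, D) = (√2*√G - 10) - 2 = (-10 + √2*√G) - 2 = -12 + √2*√G)
-969*A(-2, (4*6)*u(-3, 4)) = -969*(-12 + √2*√(-2)) = -969*(-12 + √2*(I*√2)) = -969*(-12 + 2*I) = 11628 - 1938*I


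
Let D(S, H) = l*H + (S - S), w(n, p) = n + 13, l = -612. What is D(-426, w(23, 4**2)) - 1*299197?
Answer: -321229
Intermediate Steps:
w(n, p) = 13 + n
D(S, H) = -612*H (D(S, H) = -612*H + (S - S) = -612*H + 0 = -612*H)
D(-426, w(23, 4**2)) - 1*299197 = -612*(13 + 23) - 1*299197 = -612*36 - 299197 = -22032 - 299197 = -321229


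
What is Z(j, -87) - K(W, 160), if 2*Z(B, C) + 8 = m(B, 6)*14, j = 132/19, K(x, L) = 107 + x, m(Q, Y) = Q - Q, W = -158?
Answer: 47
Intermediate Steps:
m(Q, Y) = 0
j = 132/19 (j = 132*(1/19) = 132/19 ≈ 6.9474)
Z(B, C) = -4 (Z(B, C) = -4 + (0*14)/2 = -4 + (½)*0 = -4 + 0 = -4)
Z(j, -87) - K(W, 160) = -4 - (107 - 158) = -4 - 1*(-51) = -4 + 51 = 47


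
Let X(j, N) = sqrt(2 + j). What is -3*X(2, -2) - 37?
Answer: -43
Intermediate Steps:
-3*X(2, -2) - 37 = -3*sqrt(2 + 2) - 37 = -3*sqrt(4) - 37 = -3*2 - 37 = -6 - 37 = -43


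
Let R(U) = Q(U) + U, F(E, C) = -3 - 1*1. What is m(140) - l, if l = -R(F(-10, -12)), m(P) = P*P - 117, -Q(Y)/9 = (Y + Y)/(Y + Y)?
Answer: 19470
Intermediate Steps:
F(E, C) = -4 (F(E, C) = -3 - 1 = -4)
Q(Y) = -9 (Q(Y) = -9*(Y + Y)/(Y + Y) = -9*2*Y/(2*Y) = -9*2*Y*1/(2*Y) = -9*1 = -9)
R(U) = -9 + U
m(P) = -117 + P² (m(P) = P² - 117 = -117 + P²)
l = 13 (l = -(-9 - 4) = -1*(-13) = 13)
m(140) - l = (-117 + 140²) - 1*13 = (-117 + 19600) - 13 = 19483 - 13 = 19470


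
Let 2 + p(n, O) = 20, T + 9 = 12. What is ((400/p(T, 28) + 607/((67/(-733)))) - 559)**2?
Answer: 18732068739136/363609 ≈ 5.1517e+7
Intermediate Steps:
T = 3 (T = -9 + 12 = 3)
p(n, O) = 18 (p(n, O) = -2 + 20 = 18)
((400/p(T, 28) + 607/((67/(-733)))) - 559)**2 = ((400/18 + 607/((67/(-733)))) - 559)**2 = ((400*(1/18) + 607/((67*(-1/733)))) - 559)**2 = ((200/9 + 607/(-67/733)) - 559)**2 = ((200/9 + 607*(-733/67)) - 559)**2 = ((200/9 - 444931/67) - 559)**2 = (-3990979/603 - 559)**2 = (-4328056/603)**2 = 18732068739136/363609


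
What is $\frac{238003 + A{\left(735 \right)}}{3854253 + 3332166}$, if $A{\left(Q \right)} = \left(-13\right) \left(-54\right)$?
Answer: $\frac{238705}{7186419} \approx 0.033216$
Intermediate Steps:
$A{\left(Q \right)} = 702$
$\frac{238003 + A{\left(735 \right)}}{3854253 + 3332166} = \frac{238003 + 702}{3854253 + 3332166} = \frac{238705}{7186419}$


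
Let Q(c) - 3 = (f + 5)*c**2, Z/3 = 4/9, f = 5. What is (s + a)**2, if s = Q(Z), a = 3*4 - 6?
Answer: 58081/81 ≈ 717.05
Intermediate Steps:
Z = 4/3 (Z = 3*(4/9) = 4/3 ≈ 1.3333)
Q(c) = 3 + 10*c**2 (Q(c) = 3 + (5 + 5)*c**2 = 3 + 10*c**2)
a = 6 (a = 12 - 6 = 6)
s = 187/9 (s = 3 + 10*(4/3)**2 = 3 + 10*(16/9) = 3 + 160/9 = 187/9 ≈ 20.778)
(s + a)**2 = (187/9 + 6)**2 = (241/9)**2 = 58081/81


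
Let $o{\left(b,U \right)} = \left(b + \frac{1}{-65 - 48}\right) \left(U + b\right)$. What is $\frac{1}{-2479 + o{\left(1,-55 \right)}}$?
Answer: $- \frac{113}{286175} \approx -0.00039486$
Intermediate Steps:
$o{\left(b,U \right)} = \left(- \frac{1}{113} + b\right) \left(U + b\right)$ ($o{\left(b,U \right)} = \left(b + \frac{1}{-113}\right) \left(U + b\right) = \left(b - \frac{1}{113}\right) \left(U + b\right) = \left(- \frac{1}{113} + b\right) \left(U + b\right)$)
$\frac{1}{-2479 + o{\left(1,-55 \right)}} = \frac{1}{-2479 - \left(\frac{6161}{113} - 1\right)} = \frac{1}{-2479 + \left(1 + \frac{55}{113} - \frac{1}{113} - 55\right)} = \frac{1}{-2479 - \frac{6048}{113}} = \frac{1}{- \frac{286175}{113}} = - \frac{113}{286175}$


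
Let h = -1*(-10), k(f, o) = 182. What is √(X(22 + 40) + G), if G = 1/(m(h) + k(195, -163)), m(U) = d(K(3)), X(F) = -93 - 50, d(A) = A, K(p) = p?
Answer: I*√4893990/185 ≈ 11.958*I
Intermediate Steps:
h = 10
X(F) = -143
m(U) = 3
G = 1/185 (G = 1/(3 + 182) = 1/185 ≈ 0.0054054)
√(X(22 + 40) + G) = √(-143 + 1/185) = √(-26454/185) = I*√4893990/185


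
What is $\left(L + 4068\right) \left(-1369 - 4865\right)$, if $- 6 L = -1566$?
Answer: $-26986986$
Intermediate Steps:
$L = 261$ ($L = \left(- \frac{1}{6}\right) \left(-1566\right) = 261$)
$\left(L + 4068\right) \left(-1369 - 4865\right) = \left(261 + 4068\right) \left(-1369 - 4865\right) = 4329 \left(-6234\right) = -26986986$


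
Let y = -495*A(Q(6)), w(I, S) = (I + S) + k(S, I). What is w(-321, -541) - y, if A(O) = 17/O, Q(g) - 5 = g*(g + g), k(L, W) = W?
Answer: -7516/7 ≈ -1073.7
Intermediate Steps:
Q(g) = 5 + 2*g² (Q(g) = 5 + g*(g + g) = 5 + g*(2*g) = 5 + 2*g²)
w(I, S) = S + 2*I (w(I, S) = (I + S) + I = S + 2*I)
y = -765/7 (y = -8415/(5 + 2*6²) = -8415/(5 + 2*36) = -8415/(5 + 72) = -8415/77 = -495*17/77 = -765/7 ≈ -109.29)
w(-321, -541) - y = (-541 + 2*(-321)) - 1*(-765/7) = (-541 - 642) + 765/7 = -1183 + 765/7 = -7516/7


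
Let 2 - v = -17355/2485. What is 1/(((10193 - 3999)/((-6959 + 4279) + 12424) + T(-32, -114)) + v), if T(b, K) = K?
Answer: -49416/5158063 ≈ -0.0095803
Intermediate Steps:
v = 4465/497 (v = 2 - (-17355)/2485 = 2 - 1*(-3471/497) = 2 + 3471/497 = 4465/497 ≈ 8.9839)
1/(((10193 - 3999)/((-6959 + 4279) + 12424) + T(-32, -114)) + v) = 1/(((10193 - 3999)/((-6959 + 4279) + 12424) - 114) + 4465/497) = 1/((6194/(-2680 + 12424) - 114) + 4465/497) = 1/((6194/9744 - 114) + 4465/497) = 1/((6194*(1/9744) - 114) + 4465/497) = 1/((3097/4872 - 114) + 4465/497) = 1/(-552311/4872 + 4465/497) = 1/(-5158063/49416) = -49416/5158063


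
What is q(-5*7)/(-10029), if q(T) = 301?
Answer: -301/10029 ≈ -0.030013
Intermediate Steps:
q(-5*7)/(-10029) = 301/(-10029) = 301*(-1/10029) = -301/10029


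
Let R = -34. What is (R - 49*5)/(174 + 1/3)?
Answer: -837/523 ≈ -1.6004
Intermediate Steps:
(R - 49*5)/(174 + 1/3) = (-34 - 49*5)/(174 + 1/3) = (-34 - 245)/(174 + ⅓) = -279/523/3 = -279*3/523 = -837/523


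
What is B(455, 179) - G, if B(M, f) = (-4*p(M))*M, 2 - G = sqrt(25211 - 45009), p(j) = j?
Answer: -828102 + I*sqrt(19798) ≈ -8.281e+5 + 140.71*I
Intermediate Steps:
G = 2 - I*sqrt(19798) (G = 2 - sqrt(25211 - 45009) = 2 - sqrt(-19798) = 2 - I*sqrt(19798) ≈ 2.0 - 140.71*I)
B(M, f) = -4*M**2 (B(M, f) = (-4*M)*M = -4*M**2)
B(455, 179) - G = -4*455**2 - (2 - I*sqrt(19798)) = -4*207025 + (-2 + I*sqrt(19798)) = -828100 + (-2 + I*sqrt(19798)) = -828102 + I*sqrt(19798)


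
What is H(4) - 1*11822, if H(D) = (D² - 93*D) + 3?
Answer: -12175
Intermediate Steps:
H(D) = 3 + D² - 93*D
H(4) - 1*11822 = (3 + 4² - 93*4) - 1*11822 = (3 + 16 - 372) - 11822 = -353 - 11822 = -12175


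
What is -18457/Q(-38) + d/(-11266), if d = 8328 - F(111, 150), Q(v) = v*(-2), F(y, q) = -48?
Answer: -104286569/428108 ≈ -243.60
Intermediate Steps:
Q(v) = -2*v
d = 8376 (d = 8328 - 1*(-48) = 8328 + 48 = 8376)
-18457/Q(-38) + d/(-11266) = -18457/((-2*(-38))) + 8376/(-11266) = -18457/76 + 8376*(-1/11266) = -18457*1/76 - 4188/5633 = -18457/76 - 4188/5633 = -104286569/428108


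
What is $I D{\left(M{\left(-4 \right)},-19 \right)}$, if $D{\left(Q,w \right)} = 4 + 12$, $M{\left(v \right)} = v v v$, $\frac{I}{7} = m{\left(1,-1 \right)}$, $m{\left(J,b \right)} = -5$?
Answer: $-560$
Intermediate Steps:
$I = -35$ ($I = 7 \left(-5\right) = -35$)
$M{\left(v \right)} = v^{3}$ ($M{\left(v \right)} = v^{2} v = v^{3}$)
$D{\left(Q,w \right)} = 16$
$I D{\left(M{\left(-4 \right)},-19 \right)} = \left(-35\right) 16 = -560$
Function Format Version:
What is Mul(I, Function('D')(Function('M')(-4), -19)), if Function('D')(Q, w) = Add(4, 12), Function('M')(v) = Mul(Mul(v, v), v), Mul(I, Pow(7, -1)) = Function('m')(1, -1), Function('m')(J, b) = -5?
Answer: -560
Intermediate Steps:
I = -35 (I = Mul(7, -5) = -35)
Function('M')(v) = Pow(v, 3) (Function('M')(v) = Mul(Pow(v, 2), v) = Pow(v, 3))
Function('D')(Q, w) = 16
Mul(I, Function('D')(Function('M')(-4), -19)) = Mul(-35, 16) = -560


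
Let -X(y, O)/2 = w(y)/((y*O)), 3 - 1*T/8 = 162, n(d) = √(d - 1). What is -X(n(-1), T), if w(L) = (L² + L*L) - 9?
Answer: -13*I*√2/1272 ≈ -0.014453*I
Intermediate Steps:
n(d) = √(-1 + d)
T = -1272 (T = 24 - 8*162 = 24 - 1296 = -1272)
w(L) = -9 + 2*L² (w(L) = (L² + L²) - 9 = 2*L² - 9 = -9 + 2*L²)
X(y, O) = -2*(-9 + 2*y²)/(O*y) (X(y, O) = -2*(-9 + 2*y²)/(y*O) = -2*(-9 + 2*y²)/(O*y))
-X(n(-1), T) = -2*(9 - 2*(√(-1 - 1))²)/((-1272)*(√(-1 - 1))) = -2*(-1)*(9 - 2*(√(-2))²)/(1272*(√(-2))) = -2*(-1)*(9 - 2*(I*√2)²)/(1272*(I*√2)) = -2*(-1)*(-I*√2/2)*(9 - 2*(-2))/1272 = -2*(-1)*(-I*√2/2)*(9 + 4)/1272 = -2*(-1)*(-I*√2/2)*13/1272 = -13*I*√2/1272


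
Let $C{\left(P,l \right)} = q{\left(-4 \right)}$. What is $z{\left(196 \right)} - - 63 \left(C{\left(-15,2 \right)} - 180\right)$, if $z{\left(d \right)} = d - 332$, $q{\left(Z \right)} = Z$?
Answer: $-11728$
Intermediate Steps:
$C{\left(P,l \right)} = -4$
$z{\left(d \right)} = -332 + d$ ($z{\left(d \right)} = d - 332 = -332 + d$)
$z{\left(196 \right)} - - 63 \left(C{\left(-15,2 \right)} - 180\right) = \left(-332 + 196\right) - - 63 \left(-4 - 180\right) = -136 - \left(-63\right) \left(-184\right) = -136 - 11592 = -11728$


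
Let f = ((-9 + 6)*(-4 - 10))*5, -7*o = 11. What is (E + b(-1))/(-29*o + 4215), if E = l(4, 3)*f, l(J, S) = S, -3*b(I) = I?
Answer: 13237/89472 ≈ 0.14795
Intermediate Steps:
o = -11/7 (o = -1/7*11 = -11/7 ≈ -1.5714)
b(I) = -I/3
f = 210 (f = -3*(-14)*5 = 42*5 = 210)
E = 630 (E = 3*210 = 630)
(E + b(-1))/(-29*o + 4215) = (630 - 1/3*(-1))/(-29*(-11/7) + 4215) = (630 + 1/3)/(319/7 + 4215) = 1891/(3*(29824/7)) = (1891/3)*(7/29824) = 13237/89472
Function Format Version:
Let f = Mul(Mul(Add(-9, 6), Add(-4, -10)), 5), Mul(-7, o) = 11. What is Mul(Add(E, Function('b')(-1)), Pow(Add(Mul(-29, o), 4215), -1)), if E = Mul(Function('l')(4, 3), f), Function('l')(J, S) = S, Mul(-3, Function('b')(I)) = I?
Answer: Rational(13237, 89472) ≈ 0.14795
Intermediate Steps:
o = Rational(-11, 7) (o = Mul(Rational(-1, 7), 11) = Rational(-11, 7) ≈ -1.5714)
Function('b')(I) = Mul(Rational(-1, 3), I)
f = 210 (f = Mul(Mul(-3, -14), 5) = Mul(42, 5) = 210)
E = 630 (E = Mul(3, 210) = 630)
Mul(Add(E, Function('b')(-1)), Pow(Add(Mul(-29, o), 4215), -1)) = Mul(Add(630, Mul(Rational(-1, 3), -1)), Pow(Add(Mul(-29, Rational(-11, 7)), 4215), -1)) = Mul(Add(630, Rational(1, 3)), Pow(Add(Rational(319, 7), 4215), -1)) = Mul(Rational(1891, 3), Pow(Rational(29824, 7), -1)) = Mul(Rational(1891, 3), Rational(7, 29824)) = Rational(13237, 89472)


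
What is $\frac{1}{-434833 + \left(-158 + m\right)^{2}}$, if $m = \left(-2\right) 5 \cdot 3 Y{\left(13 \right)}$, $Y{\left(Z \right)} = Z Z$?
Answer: $\frac{1}{26897151} \approx 3.7179 \cdot 10^{-8}$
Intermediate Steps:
$Y{\left(Z \right)} = Z^{2}$
$m = -5070$ ($m = \left(-2\right) 5 \cdot 3 \cdot 13^{2} = \left(-10\right) 3 \cdot 169 = \left(-30\right) 169 = -5070$)
$\frac{1}{-434833 + \left(-158 + m\right)^{2}} = \frac{1}{-434833 + \left(-158 - 5070\right)^{2}} = \frac{1}{-434833 + \left(-5228\right)^{2}} = \frac{1}{-434833 + 27331984} = \frac{1}{26897151}$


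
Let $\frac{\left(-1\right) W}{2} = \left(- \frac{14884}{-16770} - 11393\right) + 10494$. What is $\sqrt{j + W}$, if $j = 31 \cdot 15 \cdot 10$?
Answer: $\frac{2 \sqrt{113305658115}}{8385} \approx 80.288$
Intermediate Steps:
$W = \frac{15061346}{8385}$ ($W = - 2 \left(\left(- \frac{14884}{-16770} - 11393\right) + 10494\right) = - 2 \left(\left(\left(-14884\right) \left(- \frac{1}{16770}\right) - 11393\right) + 10494\right) = - 2 \left(\left(\frac{7442}{8385} - 11393\right) + 10494\right) = - 2 \left(- \frac{95522863}{8385} + 10494\right) = \left(-2\right) \left(- \frac{7530673}{8385}\right) = \frac{15061346}{8385} \approx 1796.2$)
$j = 4650$ ($j = 465 \cdot 10 = 4650$)
$\sqrt{j + W} = \sqrt{4650 + \frac{15061346}{8385}} = \sqrt{\frac{54051596}{8385}} = \frac{2 \sqrt{113305658115}}{8385}$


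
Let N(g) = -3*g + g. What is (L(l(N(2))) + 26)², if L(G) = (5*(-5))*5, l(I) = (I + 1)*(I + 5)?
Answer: 9801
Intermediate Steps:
N(g) = -2*g
l(I) = (1 + I)*(5 + I)
L(G) = -125 (L(G) = -25*5 = -125)
(L(l(N(2))) + 26)² = (-125 + 26)² = (-99)² = 9801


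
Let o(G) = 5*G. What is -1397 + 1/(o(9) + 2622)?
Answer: -3725798/2667 ≈ -1397.0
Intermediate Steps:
-1397 + 1/(o(9) + 2622) = -1397 + 1/(5*9 + 2622) = -1397 + 1/(45 + 2622) = -1397 + 1/2667 = -3725798/2667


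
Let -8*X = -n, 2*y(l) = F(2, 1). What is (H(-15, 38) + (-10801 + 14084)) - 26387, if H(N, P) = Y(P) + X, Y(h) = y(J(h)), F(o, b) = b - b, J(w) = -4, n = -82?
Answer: -92457/4 ≈ -23114.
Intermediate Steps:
F(o, b) = 0
y(l) = 0 (y(l) = (1/2)*0 = 0)
Y(h) = 0
X = -41/4 (X = -(-1)*(-82)/8 = -1/8*82 = -41/4 ≈ -10.250)
H(N, P) = -41/4 (H(N, P) = 0 - 41/4 = -41/4)
(H(-15, 38) + (-10801 + 14084)) - 26387 = (-41/4 + (-10801 + 14084)) - 26387 = (-41/4 + 3283) - 26387 = 13091/4 - 26387 = -92457/4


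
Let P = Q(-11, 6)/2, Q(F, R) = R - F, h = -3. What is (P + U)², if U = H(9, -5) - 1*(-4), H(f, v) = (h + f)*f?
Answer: 17689/4 ≈ 4422.3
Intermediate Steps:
H(f, v) = f*(-3 + f) (H(f, v) = (-3 + f)*f = f*(-3 + f))
P = 17/2 (P = (6 - 1*(-11))/2 = (6 + 11)*(½) = 17*(½) = 17/2 ≈ 8.5000)
U = 58 (U = 9*(-3 + 9) - 1*(-4) = 9*6 + 4 = 54 + 4 = 58)
(P + U)² = (17/2 + 58)² = (133/2)² = 17689/4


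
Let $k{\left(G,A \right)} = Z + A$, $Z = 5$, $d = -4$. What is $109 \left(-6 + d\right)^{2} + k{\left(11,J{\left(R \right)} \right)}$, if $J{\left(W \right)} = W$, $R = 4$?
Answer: $10909$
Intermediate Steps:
$k{\left(G,A \right)} = 5 + A$
$109 \left(-6 + d\right)^{2} + k{\left(11,J{\left(R \right)} \right)} = 109 \left(-6 - 4\right)^{2} + \left(5 + 4\right) = 109 \left(-10\right)^{2} + 9 = 109 \cdot 100 + 9 = 10900 + 9 = 10909$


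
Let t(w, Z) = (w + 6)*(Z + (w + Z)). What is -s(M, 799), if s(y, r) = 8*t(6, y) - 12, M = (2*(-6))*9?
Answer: 20172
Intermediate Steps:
M = -108 (M = -12*9 = -108)
t(w, Z) = (6 + w)*(w + 2*Z) (t(w, Z) = (6 + w)*(Z + (Z + w)) = (6 + w)*(w + 2*Z))
s(y, r) = 564 + 192*y (s(y, r) = 8*(6² + 6*6 + 12*y + 2*y*6) - 12 = 8*(36 + 36 + 12*y + 12*y) - 12 = 8*(72 + 24*y) - 12 = (576 + 192*y) - 12 = 564 + 192*y)
-s(M, 799) = -(564 + 192*(-108)) = -(564 - 20736) = -1*(-20172) = 20172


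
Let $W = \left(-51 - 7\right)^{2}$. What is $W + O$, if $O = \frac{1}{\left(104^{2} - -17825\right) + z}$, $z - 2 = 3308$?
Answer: $\frac{107483165}{31951} \approx 3364.0$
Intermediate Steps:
$z = 3310$ ($z = 2 + 3308 = 3310$)
$W = 3364$ ($W = \left(-51 - 7\right)^{2} = \left(-58\right)^{2} = 3364$)
$O = \frac{1}{31951}$ ($O = \frac{1}{\left(104^{2} - -17825\right) + 3310} = \frac{1}{\left(10816 + 17825\right) + 3310} = \frac{1}{28641 + 3310} = \frac{1}{31951} \approx 3.1298 \cdot 10^{-5}$)
$W + O = 3364 + \frac{1}{31951} = \frac{107483165}{31951}$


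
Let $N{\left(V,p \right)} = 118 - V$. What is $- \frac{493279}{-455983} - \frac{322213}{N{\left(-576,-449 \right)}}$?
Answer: $- \frac{146581314753}{316452202} \approx -463.2$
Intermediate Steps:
$- \frac{493279}{-455983} - \frac{322213}{N{\left(-576,-449 \right)}} = - \frac{493279}{-455983} - \frac{322213}{118 - -576} = \left(-493279\right) \left(- \frac{1}{455983}\right) - \frac{322213}{118 + 576} = \frac{493279}{455983} - \frac{322213}{694} = - \frac{146581314753}{316452202}$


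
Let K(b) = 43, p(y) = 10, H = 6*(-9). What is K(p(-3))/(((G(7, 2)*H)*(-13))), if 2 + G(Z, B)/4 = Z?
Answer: 43/14040 ≈ 0.0030627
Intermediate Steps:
G(Z, B) = -8 + 4*Z
H = -54
K(p(-3))/(((G(7, 2)*H)*(-13))) = 43/((((-8 + 4*7)*(-54))*(-13))) = 43/((((-8 + 28)*(-54))*(-13))) = 43/(((20*(-54))*(-13))) = 43/((-1080*(-13))) = 43/14040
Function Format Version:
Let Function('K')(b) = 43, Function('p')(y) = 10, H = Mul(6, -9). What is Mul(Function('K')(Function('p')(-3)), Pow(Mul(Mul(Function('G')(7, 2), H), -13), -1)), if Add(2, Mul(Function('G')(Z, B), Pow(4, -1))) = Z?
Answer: Rational(43, 14040) ≈ 0.0030627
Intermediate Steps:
Function('G')(Z, B) = Add(-8, Mul(4, Z))
H = -54
Mul(Function('K')(Function('p')(-3)), Pow(Mul(Mul(Function('G')(7, 2), H), -13), -1)) = Mul(43, Pow(Mul(Mul(Add(-8, Mul(4, 7)), -54), -13), -1)) = Mul(43, Pow(Mul(Mul(Add(-8, 28), -54), -13), -1)) = Mul(43, Pow(Mul(Mul(20, -54), -13), -1)) = Mul(43, Pow(Mul(-1080, -13), -1)) = Mul(43, Pow(14040, -1)) = Mul(43, Rational(1, 14040)) = Rational(43, 14040)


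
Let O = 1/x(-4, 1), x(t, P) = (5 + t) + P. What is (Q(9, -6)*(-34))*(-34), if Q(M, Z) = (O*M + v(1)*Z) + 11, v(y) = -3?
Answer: 38726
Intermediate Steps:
x(t, P) = 5 + P + t
O = 1/2 (O = 1/(5 + 1 - 4) = 1/2 ≈ 0.50000)
Q(M, Z) = 11 + M/2 - 3*Z (Q(M, Z) = (M/2 - 3*Z) + 11 = 11 + M/2 - 3*Z)
(Q(9, -6)*(-34))*(-34) = ((11 + (1/2)*9 - 3*(-6))*(-34))*(-34) = ((11 + 9/2 + 18)*(-34))*(-34) = ((67/2)*(-34))*(-34) = -1139*(-34) = 38726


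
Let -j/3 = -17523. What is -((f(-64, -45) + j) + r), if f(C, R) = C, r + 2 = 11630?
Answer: -64133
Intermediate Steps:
j = 52569 (j = -3*(-17523) = 52569)
r = 11628 (r = -2 + 11630 = 11628)
-((f(-64, -45) + j) + r) = -((-64 + 52569) + 11628) = -(52505 + 11628) = -1*64133 = -64133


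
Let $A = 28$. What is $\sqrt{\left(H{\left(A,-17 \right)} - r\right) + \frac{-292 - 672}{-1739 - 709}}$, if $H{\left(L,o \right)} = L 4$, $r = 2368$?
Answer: $\frac{i \sqrt{23467327}}{102} \approx 47.493 i$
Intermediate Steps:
$H{\left(L,o \right)} = 4 L$
$\sqrt{\left(H{\left(A,-17 \right)} - r\right) + \frac{-292 - 672}{-1739 - 709}} = \sqrt{\left(4 \cdot 28 - 2368\right) + \frac{-292 - 672}{-1739 - 709}} = \sqrt{\left(112 - 2368\right) + \frac{-292 - 672}{-2448}} = \sqrt{-2256 + \left(-292 - 672\right) \left(- \frac{1}{2448}\right)} = \sqrt{-2256 - - \frac{241}{612}} = \sqrt{-2256 + \frac{241}{612}} = \sqrt{- \frac{1380431}{612}} = \frac{i \sqrt{23467327}}{102}$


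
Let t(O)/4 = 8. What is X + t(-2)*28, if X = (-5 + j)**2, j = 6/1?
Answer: 897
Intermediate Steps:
j = 6 (j = 6*1 = 6)
t(O) = 32 (t(O) = 4*8 = 32)
X = 1 (X = (-5 + 6)**2 = 1**2 = 1)
X + t(-2)*28 = 1 + 32*28 = 1 + 896 = 897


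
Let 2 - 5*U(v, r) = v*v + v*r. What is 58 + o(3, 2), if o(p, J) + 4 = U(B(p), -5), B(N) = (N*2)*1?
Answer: 266/5 ≈ 53.200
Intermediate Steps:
B(N) = 2*N (B(N) = (2*N)*1 = 2*N)
U(v, r) = 2/5 - v**2/5 - r*v/5 (U(v, r) = 2/5 - (v*v + v*r)/5 = 2/5 - (v**2 + r*v)/5 = 2/5 + (-v**2/5 - r*v/5) = 2/5 - v**2/5 - r*v/5)
o(p, J) = -18/5 + 2*p - 4*p**2/5 (o(p, J) = -4 + (2/5 - 4*p**2/5 - 1/5*(-5)*2*p) = -4 + (2/5 - 4*p**2/5 + 2*p) = -4 + (2/5 + 2*p - 4*p**2/5) = -18/5 + 2*p - 4*p**2/5)
58 + o(3, 2) = 58 + (-18/5 + 2*3 - 4/5*3**2) = 58 + (-18/5 + 6 - 4/5*9) = 58 + (-18/5 + 6 - 36/5) = 58 - 24/5 = 266/5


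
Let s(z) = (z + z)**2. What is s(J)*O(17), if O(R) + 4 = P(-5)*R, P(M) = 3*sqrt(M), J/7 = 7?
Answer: -38416 + 489804*I*sqrt(5) ≈ -38416.0 + 1.0952e+6*I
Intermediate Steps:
J = 49 (J = 7*7 = 49)
s(z) = 4*z**2 (s(z) = (2*z)**2 = 4*z**2)
O(R) = -4 + 3*I*R*sqrt(5) (O(R) = -4 + (3*sqrt(-5))*R = -4 + (3*(I*sqrt(5)))*R = -4 + (3*I*sqrt(5))*R = -4 + 3*I*R*sqrt(5))
s(J)*O(17) = (4*49**2)*(-4 + 3*I*17*sqrt(5)) = (4*2401)*(-4 + 51*I*sqrt(5)) = 9604*(-4 + 51*I*sqrt(5)) = -38416 + 489804*I*sqrt(5)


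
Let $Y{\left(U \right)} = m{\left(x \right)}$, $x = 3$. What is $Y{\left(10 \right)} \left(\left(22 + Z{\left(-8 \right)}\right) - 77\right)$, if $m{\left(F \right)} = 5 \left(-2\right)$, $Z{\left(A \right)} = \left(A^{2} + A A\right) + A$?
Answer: $-650$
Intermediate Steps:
$Z{\left(A \right)} = A + 2 A^{2}$ ($Z{\left(A \right)} = \left(A^{2} + A^{2}\right) + A = 2 A^{2} + A = A + 2 A^{2}$)
$m{\left(F \right)} = -10$
$Y{\left(U \right)} = -10$
$Y{\left(10 \right)} \left(\left(22 + Z{\left(-8 \right)}\right) - 77\right) = - 10 \left(\left(22 - 8 \left(1 + 2 \left(-8\right)\right)\right) - 77\right) = - 10 \left(\left(22 - 8 \left(1 - 16\right)\right) - 77\right) = - 10 \left(\left(22 - -120\right) - 77\right) = - 10 \left(\left(22 + 120\right) - 77\right) = - 10 \left(142 - 77\right) = \left(-10\right) 65 = -650$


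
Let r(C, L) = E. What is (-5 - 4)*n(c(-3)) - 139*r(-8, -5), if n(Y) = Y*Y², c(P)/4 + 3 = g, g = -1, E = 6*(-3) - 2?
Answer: 39644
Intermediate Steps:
E = -20 (E = -18 - 2 = -20)
r(C, L) = -20
c(P) = -16 (c(P) = -12 + 4*(-1) = -12 - 4 = -16)
n(Y) = Y³
(-5 - 4)*n(c(-3)) - 139*r(-8, -5) = (-5 - 4)*(-16)³ - 139*(-20) = -9*(-4096) + 2780 = 36864 + 2780 = 39644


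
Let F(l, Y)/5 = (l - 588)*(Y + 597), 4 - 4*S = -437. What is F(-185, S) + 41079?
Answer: -10769769/4 ≈ -2.6924e+6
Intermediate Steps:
S = 441/4 (S = 1 - 1/4*(-437) = 1 + 437/4 = 441/4 ≈ 110.25)
F(l, Y) = 5*(-588 + l)*(597 + Y) (F(l, Y) = 5*((l - 588)*(Y + 597)) = 5*((-588 + l)*(597 + Y)) = 5*(-588 + l)*(597 + Y))
F(-185, S) + 41079 = (-1755180 - 2940*441/4 + 2985*(-185) + 5*(441/4)*(-185)) + 41079 = (-1755180 - 324135 - 552225 - 407925/4) + 41079 = -10934085/4 + 41079 = -10769769/4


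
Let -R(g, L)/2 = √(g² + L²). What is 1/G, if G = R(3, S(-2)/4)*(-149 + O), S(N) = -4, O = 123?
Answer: √10/520 ≈ 0.0060813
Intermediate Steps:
R(g, L) = -2*√(L² + g²) (R(g, L) = -2*√(g² + L²) = -2*√(L² + g²))
G = 52*√10 (G = (-2*√((-4/4)² + 3²))*(-149 + 123) = -2*√((-4*¼)² + 9)*(-26) = -2*√((-1)² + 9)*(-26) = -2*√(1 + 9)*(-26) = -2*√10*(-26) = 52*√10 ≈ 164.44)
1/G = 1/(52*√10) = √10/520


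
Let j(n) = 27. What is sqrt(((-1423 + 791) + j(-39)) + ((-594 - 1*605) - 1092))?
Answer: 4*I*sqrt(181) ≈ 53.815*I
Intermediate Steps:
sqrt(((-1423 + 791) + j(-39)) + ((-594 - 1*605) - 1092)) = sqrt(((-1423 + 791) + 27) + ((-594 - 1*605) - 1092)) = sqrt((-632 + 27) + ((-594 - 605) - 1092)) = sqrt(-605 + (-1199 - 1092)) = sqrt(-605 - 2291) = sqrt(-2896) = 4*I*sqrt(181)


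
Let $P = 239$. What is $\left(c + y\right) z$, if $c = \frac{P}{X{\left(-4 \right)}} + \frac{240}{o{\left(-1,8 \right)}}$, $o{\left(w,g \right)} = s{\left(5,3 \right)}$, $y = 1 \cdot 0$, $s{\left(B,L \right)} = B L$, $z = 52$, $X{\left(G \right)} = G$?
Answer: $-2275$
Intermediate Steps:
$y = 0$
$o{\left(w,g \right)} = 15$ ($o{\left(w,g \right)} = 5 \cdot 3 = 15$)
$c = - \frac{175}{4}$ ($c = \frac{239}{-4} + \frac{240}{15} = 239 \left(- \frac{1}{4}\right) + 240 \cdot \frac{1}{15} = - \frac{239}{4} + 16 = - \frac{175}{4} \approx -43.75$)
$\left(c + y\right) z = \left(- \frac{175}{4} + 0\right) 52 = \left(- \frac{175}{4}\right) 52 = -2275$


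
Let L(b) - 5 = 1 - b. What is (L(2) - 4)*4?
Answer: 0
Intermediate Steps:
L(b) = 6 - b (L(b) = 5 + (1 - b) = 6 - b)
(L(2) - 4)*4 = ((6 - 1*2) - 4)*4 = ((6 - 2) - 4)*4 = (4 - 4)*4 = 0*4 = 0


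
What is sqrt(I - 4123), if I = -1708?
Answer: 7*I*sqrt(119) ≈ 76.361*I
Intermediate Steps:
sqrt(I - 4123) = sqrt(-1708 - 4123) = sqrt(-5831) = 7*I*sqrt(119)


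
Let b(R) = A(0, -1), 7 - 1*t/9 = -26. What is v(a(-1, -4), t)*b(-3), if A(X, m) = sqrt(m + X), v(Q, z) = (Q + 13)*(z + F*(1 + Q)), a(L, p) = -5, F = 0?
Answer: 2376*I ≈ 2376.0*I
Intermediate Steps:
t = 297 (t = 63 - 9*(-26) = 63 + 234 = 297)
v(Q, z) = z*(13 + Q) (v(Q, z) = (Q + 13)*(z + 0*(1 + Q)) = (13 + Q)*(z + 0) = (13 + Q)*z = z*(13 + Q))
A(X, m) = sqrt(X + m)
b(R) = I (b(R) = sqrt(0 - 1) = sqrt(-1) = I)
v(a(-1, -4), t)*b(-3) = (297*(13 - 5))*I = (297*8)*I = 2376*I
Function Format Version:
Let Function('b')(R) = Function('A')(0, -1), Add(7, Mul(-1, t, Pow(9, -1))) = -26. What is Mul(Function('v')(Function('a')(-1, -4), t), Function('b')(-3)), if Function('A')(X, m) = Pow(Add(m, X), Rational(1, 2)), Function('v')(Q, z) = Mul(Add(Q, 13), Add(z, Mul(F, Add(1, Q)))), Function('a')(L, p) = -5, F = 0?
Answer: Mul(2376, I) ≈ Mul(2376.0, I)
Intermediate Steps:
t = 297 (t = Add(63, Mul(-9, -26)) = Add(63, 234) = 297)
Function('v')(Q, z) = Mul(z, Add(13, Q)) (Function('v')(Q, z) = Mul(Add(Q, 13), Add(z, Mul(0, Add(1, Q)))) = Mul(Add(13, Q), Add(z, 0)) = Mul(Add(13, Q), z) = Mul(z, Add(13, Q)))
Function('A')(X, m) = Pow(Add(X, m), Rational(1, 2))
Function('b')(R) = I (Function('b')(R) = Pow(Add(0, -1), Rational(1, 2)) = Pow(-1, Rational(1, 2)) = I)
Mul(Function('v')(Function('a')(-1, -4), t), Function('b')(-3)) = Mul(Mul(297, Add(13, -5)), I) = Mul(Mul(297, 8), I) = Mul(2376, I)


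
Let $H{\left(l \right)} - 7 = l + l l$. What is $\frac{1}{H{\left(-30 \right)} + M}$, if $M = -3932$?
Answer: $- \frac{1}{3055} \approx -0.00032733$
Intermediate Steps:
$H{\left(l \right)} = 7 + l + l^{2}$ ($H{\left(l \right)} = 7 + \left(l + l l\right) = 7 + \left(l + l^{2}\right) = 7 + l + l^{2}$)
$\frac{1}{H{\left(-30 \right)} + M} = \frac{1}{\left(7 - 30 + \left(-30\right)^{2}\right) - 3932} = \frac{1}{\left(7 - 30 + 900\right) - 3932} = \frac{1}{877 - 3932} = \frac{1}{-3055} = - \frac{1}{3055}$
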